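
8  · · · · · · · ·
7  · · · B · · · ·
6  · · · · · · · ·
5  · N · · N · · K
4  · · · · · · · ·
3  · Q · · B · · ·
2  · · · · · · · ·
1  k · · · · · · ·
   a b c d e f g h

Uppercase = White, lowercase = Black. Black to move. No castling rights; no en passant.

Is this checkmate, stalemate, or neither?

Black to move; black king on a1.
In check: no.
King squares — b1: attacked by Qb3; a2: attacked by Qb3; b2: attacked by Qb3.
Legal moves for Black: none.
Not in check and no legal moves → stalemate.

stalemate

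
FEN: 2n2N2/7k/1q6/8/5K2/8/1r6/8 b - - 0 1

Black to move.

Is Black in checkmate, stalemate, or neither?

Black to move; black king on h7.
In check: yes, from the white knight on f8.
Legal moves for Black: Kh8, Kg8, Kg7, Kh6.
Black is in check but has 4 legal moves → neither.

neither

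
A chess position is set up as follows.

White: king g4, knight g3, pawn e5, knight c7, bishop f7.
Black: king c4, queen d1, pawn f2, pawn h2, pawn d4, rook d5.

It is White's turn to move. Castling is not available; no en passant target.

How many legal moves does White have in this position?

White to move; king on g4.
In check: yes, from the black queen on d1.
Legal moves: Kg5, Kf5, Kh4, Kf4, Kh3, Ne2.
Count: 6.

6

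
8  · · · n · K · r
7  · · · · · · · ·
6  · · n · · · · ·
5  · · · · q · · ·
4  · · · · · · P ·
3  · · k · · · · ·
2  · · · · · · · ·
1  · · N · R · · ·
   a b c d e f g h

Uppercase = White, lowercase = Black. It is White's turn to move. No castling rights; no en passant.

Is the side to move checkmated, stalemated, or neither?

checkmate

White to move; white king on f8.
In check: yes, from the black rook on h8.
King squares — e7: attacked by Qe5; f7: attacked by Nd8; g7: attacked by Qe5; e8: attacked by Qe5; g8: attacked by Rh8.
Legal moves for White: none.
In check with no legal moves → checkmate.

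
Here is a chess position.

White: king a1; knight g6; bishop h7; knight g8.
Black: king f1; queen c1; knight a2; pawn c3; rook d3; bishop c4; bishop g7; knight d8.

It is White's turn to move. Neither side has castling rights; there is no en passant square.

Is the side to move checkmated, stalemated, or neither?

checkmate

White to move; white king on a1.
In check: yes, from the black queen on c1.
King squares — b1: attacked by Qc1; a2: attacked by Bc4; b2: attacked by Qc1.
Legal moves for White: none.
In check with no legal moves → checkmate.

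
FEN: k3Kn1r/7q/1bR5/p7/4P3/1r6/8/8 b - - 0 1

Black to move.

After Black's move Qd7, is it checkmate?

yes

After Qd7: white king on e8; in check: yes, from the black queen on d7.
King squares — d7: attacked by Nf8; e7: attacked by Qd7; f7: attacked by Qd7; d8: attacked by Bb6; f8: attacked by Rh8.
White has no legal moves → checkmate.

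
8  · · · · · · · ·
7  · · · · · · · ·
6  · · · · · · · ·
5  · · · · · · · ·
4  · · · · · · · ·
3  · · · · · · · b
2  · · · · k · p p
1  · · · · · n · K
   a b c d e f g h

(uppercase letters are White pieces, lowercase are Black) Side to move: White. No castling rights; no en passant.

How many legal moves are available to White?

White to move; king on h1.
In check: yes, from the black pawn on g2.
Legal moves: none.
Count: 0.

0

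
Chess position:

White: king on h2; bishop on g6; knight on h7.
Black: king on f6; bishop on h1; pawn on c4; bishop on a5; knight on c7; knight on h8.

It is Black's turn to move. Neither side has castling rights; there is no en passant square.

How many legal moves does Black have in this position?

5

Black to move; king on f6.
In check: yes, from the white knight on h7.
Legal moves: Kg7, Ke7, Kxg6, Ke6, Ke5.
Count: 5.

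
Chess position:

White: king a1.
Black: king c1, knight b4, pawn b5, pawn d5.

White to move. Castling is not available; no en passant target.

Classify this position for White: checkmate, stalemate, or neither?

White to move; white king on a1.
In check: no.
King squares — b1: attacked by Kc1; a2: attacked by Nb4; b2: attacked by Kc1.
Legal moves for White: none.
Not in check and no legal moves → stalemate.

stalemate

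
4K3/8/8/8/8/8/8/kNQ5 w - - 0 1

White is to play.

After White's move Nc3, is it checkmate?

yes

After Nc3: black king on a1; in check: yes, from the white queen on c1.
King squares — b1: attacked by Qc1; a2: attacked by Nc3; b2: attacked by Qc1.
Black has no legal moves → checkmate.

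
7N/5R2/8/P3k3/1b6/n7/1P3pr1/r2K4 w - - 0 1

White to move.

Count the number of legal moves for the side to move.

White to move; king on d1.
In check: yes, from the black rook on a1.
Legal moves: Ke2.
Count: 1.

1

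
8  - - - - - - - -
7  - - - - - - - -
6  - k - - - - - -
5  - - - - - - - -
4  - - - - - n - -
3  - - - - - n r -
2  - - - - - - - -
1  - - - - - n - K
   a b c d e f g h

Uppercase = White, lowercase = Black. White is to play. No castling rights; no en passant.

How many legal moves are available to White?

0

White to move; king on h1.
In check: no.
Legal moves: none.
Count: 0.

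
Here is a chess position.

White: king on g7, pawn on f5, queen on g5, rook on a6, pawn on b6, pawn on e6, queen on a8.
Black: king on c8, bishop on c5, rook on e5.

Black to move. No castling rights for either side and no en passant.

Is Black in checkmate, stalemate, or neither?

Black to move; black king on c8.
In check: yes, from the white queen on a8.
King squares — b7: attacked by Qa8; c7: attacked by Pb6; d7: attacked by Pe6; b8: attacked by Qa8; d8: attacked by Qg5.
Legal moves for Black: none.
In check with no legal moves → checkmate.

checkmate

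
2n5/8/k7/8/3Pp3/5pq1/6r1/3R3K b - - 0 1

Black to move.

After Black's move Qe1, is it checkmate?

After Qe1: white king on h1; in check: yes, from the black queen on e1.
White has 1 legal reply: Rxe1.
In check but a legal move exists → not checkmate.

no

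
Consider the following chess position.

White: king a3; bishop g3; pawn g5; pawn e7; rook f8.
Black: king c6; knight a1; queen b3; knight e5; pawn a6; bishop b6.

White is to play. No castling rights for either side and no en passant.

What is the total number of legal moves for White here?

White to move; king on a3.
In check: yes, from the black queen on b3.
Legal moves: none.
Count: 0.

0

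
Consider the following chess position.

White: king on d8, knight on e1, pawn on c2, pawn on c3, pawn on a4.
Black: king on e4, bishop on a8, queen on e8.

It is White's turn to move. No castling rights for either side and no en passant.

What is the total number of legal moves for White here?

White to move; king on d8.
In check: yes, from the black queen on e8.
Legal moves: Kxe8, Kc7.
Count: 2.

2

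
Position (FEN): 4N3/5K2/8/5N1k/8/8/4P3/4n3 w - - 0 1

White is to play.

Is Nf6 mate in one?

After Nf6: black king on h5; in check: yes, from the white knight on f6.
Black has 1 legal reply: Kg5.
In check but a legal move exists → not checkmate.

no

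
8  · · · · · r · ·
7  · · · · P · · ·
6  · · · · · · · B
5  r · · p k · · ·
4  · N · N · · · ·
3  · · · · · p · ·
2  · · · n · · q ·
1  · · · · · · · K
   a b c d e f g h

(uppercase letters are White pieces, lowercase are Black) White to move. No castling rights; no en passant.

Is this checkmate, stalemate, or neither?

White to move; white king on h1.
In check: yes, from the black queen on g2.
King squares — g1: attacked by Qg2; g2: attacked by Pf3; h2: attacked by Qg2.
Legal moves for White: none.
In check with no legal moves → checkmate.

checkmate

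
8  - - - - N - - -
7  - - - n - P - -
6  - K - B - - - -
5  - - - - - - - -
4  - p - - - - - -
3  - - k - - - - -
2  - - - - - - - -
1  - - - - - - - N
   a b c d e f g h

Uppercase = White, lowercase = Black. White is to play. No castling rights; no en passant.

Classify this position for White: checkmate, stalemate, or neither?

White to move; white king on b6.
In check: yes, from the black knight on d7.
Legal moves for White: Kc7, Kb7, Ka7, Kc6, Ka6, Kb5, Ka5.
White is in check but has 7 legal moves → neither.

neither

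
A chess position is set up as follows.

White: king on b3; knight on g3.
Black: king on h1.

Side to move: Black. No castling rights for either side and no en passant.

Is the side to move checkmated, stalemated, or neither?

neither

Black to move; black king on h1.
In check: yes, from the white knight on g3.
King squares — g1: available; g2: available; h2: available.
Legal moves for Black: Kh2, Kg2, Kg1.
Black is in check but has 3 legal moves → neither.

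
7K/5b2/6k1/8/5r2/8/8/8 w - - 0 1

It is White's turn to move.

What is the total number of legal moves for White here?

0

White to move; king on h8.
In check: no.
Legal moves: none.
Count: 0.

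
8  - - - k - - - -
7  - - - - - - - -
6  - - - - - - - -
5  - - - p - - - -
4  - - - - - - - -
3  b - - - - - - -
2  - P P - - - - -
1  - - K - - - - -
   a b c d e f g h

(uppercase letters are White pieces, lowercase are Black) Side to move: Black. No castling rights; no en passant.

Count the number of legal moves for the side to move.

Black to move; king on d8.
In check: no.
Legal moves: Ke8, Kc8, Ke7, Kd7, Kc7, Bf8, Be7, Bd6, Bc5, Bb4, Bxb2+, d4.
Count: 12.

12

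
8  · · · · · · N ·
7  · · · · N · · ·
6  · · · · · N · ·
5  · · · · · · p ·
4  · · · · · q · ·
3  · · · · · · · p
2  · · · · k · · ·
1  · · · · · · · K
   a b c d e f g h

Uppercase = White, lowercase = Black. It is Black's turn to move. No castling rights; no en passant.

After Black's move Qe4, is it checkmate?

After Qe4: white king on h1; in check: yes, from the black queen on e4.
White has 3 legal replies: Kh2, Kg1, Nxe4.
In check but a legal move exists → not checkmate.

no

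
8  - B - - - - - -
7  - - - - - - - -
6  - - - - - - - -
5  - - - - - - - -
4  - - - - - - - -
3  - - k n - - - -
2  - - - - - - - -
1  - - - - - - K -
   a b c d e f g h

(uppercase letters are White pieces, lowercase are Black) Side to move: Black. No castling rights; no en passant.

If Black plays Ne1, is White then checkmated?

After Ne1: white king on g1; in check: no.
White is not in check, so this cannot be checkmate.

no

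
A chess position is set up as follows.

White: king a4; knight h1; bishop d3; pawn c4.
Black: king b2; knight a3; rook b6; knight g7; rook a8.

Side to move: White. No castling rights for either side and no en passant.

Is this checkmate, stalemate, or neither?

checkmate

White to move; white king on a4.
In check: yes, from the black rook on a8.
King squares — a3: attacked by Kb2; b3: attacked by Kb2; b4: attacked by Rb6; a5: attacked by Ra8; b5: attacked by Na3.
Legal moves for White: none.
In check with no legal moves → checkmate.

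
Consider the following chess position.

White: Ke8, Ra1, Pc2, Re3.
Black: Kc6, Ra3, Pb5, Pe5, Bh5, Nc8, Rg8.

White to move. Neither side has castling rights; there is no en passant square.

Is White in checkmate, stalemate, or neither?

checkmate

White to move; white king on e8.
In check: yes, from the black bishop on h5 and the black rook on g8.
King squares — d7: attacked by Kc6; e7: attacked by Nc8; f7: attacked by Bh5; d8: attacked by Rg8; f8: attacked by Rg8.
Legal moves for White: none.
In check with no legal moves → checkmate.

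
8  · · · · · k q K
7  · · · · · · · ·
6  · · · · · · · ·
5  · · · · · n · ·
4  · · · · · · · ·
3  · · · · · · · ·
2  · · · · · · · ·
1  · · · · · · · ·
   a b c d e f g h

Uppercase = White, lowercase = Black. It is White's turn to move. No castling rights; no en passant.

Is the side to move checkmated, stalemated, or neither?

White to move; white king on h8.
In check: yes, from the black queen on g8.
King squares — g7: attacked by Nf5; h7: attacked by Qg8; g8: attacked by Kf8.
Legal moves for White: none.
In check with no legal moves → checkmate.

checkmate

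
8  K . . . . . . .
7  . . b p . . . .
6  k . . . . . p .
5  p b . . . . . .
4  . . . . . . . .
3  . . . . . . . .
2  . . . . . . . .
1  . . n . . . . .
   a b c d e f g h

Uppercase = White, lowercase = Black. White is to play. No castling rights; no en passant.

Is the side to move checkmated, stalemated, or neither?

stalemate

White to move; white king on a8.
In check: no.
King squares — a7: attacked by Ka6; b7: attacked by Ka6; b8: attacked by Bc7.
Legal moves for White: none.
Not in check and no legal moves → stalemate.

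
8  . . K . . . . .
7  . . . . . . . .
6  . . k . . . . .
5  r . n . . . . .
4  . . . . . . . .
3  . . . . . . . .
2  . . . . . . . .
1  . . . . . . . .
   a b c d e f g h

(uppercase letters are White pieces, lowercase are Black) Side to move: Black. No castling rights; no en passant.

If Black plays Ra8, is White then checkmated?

yes

After Ra8: white king on c8; in check: yes, from the black rook on a8.
King squares — b7: attacked by Nc5; c7: attacked by Kc6; d7: attacked by Nc5; b8: attacked by Ra8; d8: attacked by Ra8.
White has no legal moves → checkmate.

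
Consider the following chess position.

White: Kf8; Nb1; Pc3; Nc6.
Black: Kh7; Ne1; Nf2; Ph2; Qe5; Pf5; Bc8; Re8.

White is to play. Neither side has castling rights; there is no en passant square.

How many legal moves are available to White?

White to move; king on f8.
In check: yes, from the black rook on e8.
Legal moves: Kf7.
Count: 1.

1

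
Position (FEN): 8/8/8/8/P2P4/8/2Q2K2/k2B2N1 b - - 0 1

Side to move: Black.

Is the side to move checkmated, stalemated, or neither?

Black to move; black king on a1.
In check: no.
King squares — b1: attacked by Qc2; a2: attacked by Qc2; b2: attacked by Qc2.
Legal moves for Black: none.
Not in check and no legal moves → stalemate.

stalemate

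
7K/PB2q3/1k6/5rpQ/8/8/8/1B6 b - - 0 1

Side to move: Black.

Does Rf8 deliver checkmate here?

After Rf8: white king on h8; in check: yes, from the black rook on f8.
King squares — g7: attacked by Qe7; h7: attacked by Qe7; g8: attacked by Rf8.
White has no legal moves → checkmate.

yes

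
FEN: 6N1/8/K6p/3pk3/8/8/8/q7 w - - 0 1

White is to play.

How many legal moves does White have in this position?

3

White to move; king on a6.
In check: yes, from the black queen on a1.
Legal moves: Kb7, Kb6, Kb5.
Count: 3.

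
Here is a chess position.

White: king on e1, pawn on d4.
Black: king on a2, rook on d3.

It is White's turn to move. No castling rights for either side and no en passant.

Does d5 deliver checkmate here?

After d5: black king on a2; in check: no.
Black is not in check, so this cannot be checkmate.

no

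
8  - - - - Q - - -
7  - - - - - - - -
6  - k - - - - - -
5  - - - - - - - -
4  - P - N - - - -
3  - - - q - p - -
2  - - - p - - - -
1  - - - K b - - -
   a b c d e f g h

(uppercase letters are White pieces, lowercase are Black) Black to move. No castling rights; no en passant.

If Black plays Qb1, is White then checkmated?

yes

After Qb1: white king on d1; in check: yes, from the black queen on b1.
King squares — c1: attacked by Qb1; e1: attacked by Qb1; c2: attacked by Qb1; d2: attacked by Be1; e2: attacked by Pf3.
White has no legal moves → checkmate.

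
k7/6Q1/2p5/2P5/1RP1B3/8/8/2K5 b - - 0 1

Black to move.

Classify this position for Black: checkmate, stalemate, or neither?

stalemate

Black to move; black king on a8.
In check: no.
King squares — a7: attacked by Qg7; b7: attacked by Rb4; b8: attacked by Rb4.
Legal moves for Black: none.
Not in check and no legal moves → stalemate.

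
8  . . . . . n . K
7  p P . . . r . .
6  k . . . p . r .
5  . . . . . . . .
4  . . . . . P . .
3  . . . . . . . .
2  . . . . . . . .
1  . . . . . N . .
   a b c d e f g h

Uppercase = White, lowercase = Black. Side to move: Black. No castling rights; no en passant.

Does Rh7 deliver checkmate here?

yes

After Rh7: white king on h8; in check: yes, from the black rook on h7.
King squares — g7: attacked by Rg6; h7: attacked by Nf8; g8: attacked by Rg6.
White has no legal moves → checkmate.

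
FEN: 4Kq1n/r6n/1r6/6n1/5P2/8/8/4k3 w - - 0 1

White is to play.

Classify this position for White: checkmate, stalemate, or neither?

White to move; white king on e8.
In check: yes, from the black queen on f8.
King squares — d7: attacked by Ra7; e7: attacked by Ra7; f7: attacked by Ng5; d8: attacked by Qf8; f8: attacked by Nh7.
Legal moves for White: none.
In check with no legal moves → checkmate.

checkmate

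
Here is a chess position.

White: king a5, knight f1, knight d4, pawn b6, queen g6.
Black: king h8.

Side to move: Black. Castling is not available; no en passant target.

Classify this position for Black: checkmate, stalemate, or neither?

stalemate

Black to move; black king on h8.
In check: no.
King squares — g7: attacked by Qg6; h7: attacked by Qg6; g8: attacked by Qg6.
Legal moves for Black: none.
Not in check and no legal moves → stalemate.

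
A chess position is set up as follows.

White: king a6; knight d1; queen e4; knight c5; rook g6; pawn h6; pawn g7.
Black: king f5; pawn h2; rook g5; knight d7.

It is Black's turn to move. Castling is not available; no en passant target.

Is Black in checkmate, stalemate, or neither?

checkmate

Black to move; black king on f5.
In check: yes, from the white queen on e4.
King squares — e4: attacked by Nc5; f4: attacked by Qe4; g4: attacked by Qe4; e5: attacked by Qe4; g5: own rook; e6: attacked by Qe4; f6: attacked by Rg6; g6: attacked by Qe4.
Legal moves for Black: none.
In check with no legal moves → checkmate.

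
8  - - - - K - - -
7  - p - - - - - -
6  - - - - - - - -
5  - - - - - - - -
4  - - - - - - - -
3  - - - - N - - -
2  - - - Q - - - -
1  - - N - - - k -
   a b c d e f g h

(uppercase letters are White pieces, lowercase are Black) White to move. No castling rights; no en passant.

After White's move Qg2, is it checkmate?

yes

After Qg2: black king on g1; in check: yes, from the white queen on g2.
King squares — f1: attacked by Qg2; h1: attacked by Qg2; f2: attacked by Qg2; g2: attacked by Ne3; h2: attacked by Qg2.
Black has no legal moves → checkmate.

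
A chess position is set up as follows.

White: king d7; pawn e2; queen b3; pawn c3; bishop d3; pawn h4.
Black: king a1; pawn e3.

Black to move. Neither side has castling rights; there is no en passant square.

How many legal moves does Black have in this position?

Black to move; king on a1.
In check: no.
Legal moves: none.
Count: 0.

0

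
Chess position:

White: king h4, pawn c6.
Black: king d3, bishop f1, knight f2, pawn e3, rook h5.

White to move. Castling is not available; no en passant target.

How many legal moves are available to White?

White to move; king on h4.
In check: yes, from the black rook on h5.
Legal moves: Kxh5, Kg3.
Count: 2.

2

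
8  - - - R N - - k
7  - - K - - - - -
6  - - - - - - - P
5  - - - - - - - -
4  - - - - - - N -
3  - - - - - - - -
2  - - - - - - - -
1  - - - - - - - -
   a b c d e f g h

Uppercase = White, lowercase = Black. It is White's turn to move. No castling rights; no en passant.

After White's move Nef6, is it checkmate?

After Nef6: black king on h8; in check: yes, from the white rook on d8.
King squares — g7: attacked by Ph6; h7: attacked by Nf6; g8: attacked by Nf6.
Black has no legal moves → checkmate.

yes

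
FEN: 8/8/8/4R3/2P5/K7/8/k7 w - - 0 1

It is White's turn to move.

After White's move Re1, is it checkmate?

yes

After Re1: black king on a1; in check: yes, from the white rook on e1.
King squares — b1: attacked by Re1; a2: attacked by Ka3; b2: attacked by Ka3.
Black has no legal moves → checkmate.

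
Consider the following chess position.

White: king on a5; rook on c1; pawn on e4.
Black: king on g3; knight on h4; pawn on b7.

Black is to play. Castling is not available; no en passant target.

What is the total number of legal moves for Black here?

13

Black to move; king on g3.
In check: no.
Legal moves: Ng6, Nf5, Nf3, Ng2, Kg4, Kf4, Kh3, Kf3, Kh2, Kg2, Kf2, b6+, b5.
Count: 13.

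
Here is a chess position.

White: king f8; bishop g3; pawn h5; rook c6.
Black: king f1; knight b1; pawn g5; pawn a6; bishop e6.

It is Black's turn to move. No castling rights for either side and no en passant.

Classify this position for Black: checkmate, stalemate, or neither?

Black to move; black king on f1.
In check: no.
Legal moves for Black include: Bg8, Bc8, Bf7, Bd7, Bf5, Bd5, Bg4, Bc4, Bh3, Bb3, Ba2, Kg2, Ke2, Kg1, Nc3, Na3, Nd2, a5, ... (list truncated; more exist).
Black has legal moves and is not in check → neither.

neither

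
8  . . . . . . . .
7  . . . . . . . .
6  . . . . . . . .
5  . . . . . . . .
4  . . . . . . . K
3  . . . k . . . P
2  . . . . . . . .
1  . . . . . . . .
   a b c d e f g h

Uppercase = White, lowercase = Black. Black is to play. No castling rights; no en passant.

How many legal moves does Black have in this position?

Black to move; king on d3.
In check: no.
Legal moves: Ke4, Kd4, Kc4, Ke3, Kc3, Ke2, Kd2, Kc2.
Count: 8.

8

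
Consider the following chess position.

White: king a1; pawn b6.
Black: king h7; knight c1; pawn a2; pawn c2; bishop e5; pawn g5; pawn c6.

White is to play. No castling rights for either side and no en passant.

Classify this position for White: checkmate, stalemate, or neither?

checkmate

White to move; white king on a1.
In check: yes, from the black bishop on e5.
King squares — b1: attacked by Pa2; a2: attacked by Nc1; b2: attacked by Be5.
Legal moves for White: none.
In check with no legal moves → checkmate.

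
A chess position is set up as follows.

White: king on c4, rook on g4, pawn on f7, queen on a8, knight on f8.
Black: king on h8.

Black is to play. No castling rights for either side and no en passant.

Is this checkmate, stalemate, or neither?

Black to move; black king on h8.
In check: no.
King squares — g7: attacked by Rg4; h7: attacked by Nf8; g8: attacked by Rg4.
Legal moves for Black: none.
Not in check and no legal moves → stalemate.

stalemate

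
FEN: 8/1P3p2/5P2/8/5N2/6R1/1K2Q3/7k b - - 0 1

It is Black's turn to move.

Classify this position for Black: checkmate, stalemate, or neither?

Black to move; black king on h1.
In check: no.
King squares — g1: attacked by Rg3; g2: attacked by Qe2; h2: attacked by Qe2.
Legal moves for Black: none.
Not in check and no legal moves → stalemate.

stalemate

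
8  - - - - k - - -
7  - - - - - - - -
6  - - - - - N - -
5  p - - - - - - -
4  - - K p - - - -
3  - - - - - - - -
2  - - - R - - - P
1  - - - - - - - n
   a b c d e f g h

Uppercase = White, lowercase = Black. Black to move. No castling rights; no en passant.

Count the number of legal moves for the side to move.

4

Black to move; king on e8.
In check: yes, from the white knight on f6.
Legal moves: Kf8, Kd8, Kf7, Ke7.
Count: 4.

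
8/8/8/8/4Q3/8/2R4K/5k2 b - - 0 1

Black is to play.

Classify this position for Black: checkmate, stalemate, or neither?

stalemate

Black to move; black king on f1.
In check: no.
King squares — e1: attacked by Qe4; g1: attacked by Kh2; e2: attacked by Rc2; f2: attacked by Rc2; g2: attacked by Rc2.
Legal moves for Black: none.
Not in check and no legal moves → stalemate.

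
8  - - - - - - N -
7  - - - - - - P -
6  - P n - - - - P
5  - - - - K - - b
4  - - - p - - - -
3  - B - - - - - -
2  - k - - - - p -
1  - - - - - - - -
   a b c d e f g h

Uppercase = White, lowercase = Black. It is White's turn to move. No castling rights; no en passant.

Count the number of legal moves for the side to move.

White to move; king on e5.
In check: yes, from the black knight on c6.
Legal moves: Kf6, Ke6, Kd6, Kf5, Kd5, Kf4, Ke4.
Count: 7.

7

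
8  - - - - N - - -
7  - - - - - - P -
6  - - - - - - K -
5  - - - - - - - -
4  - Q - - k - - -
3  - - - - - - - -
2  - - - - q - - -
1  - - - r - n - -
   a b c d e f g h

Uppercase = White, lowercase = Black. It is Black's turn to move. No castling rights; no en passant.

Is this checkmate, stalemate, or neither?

neither

Black to move; black king on e4.
In check: yes, from the white queen on b4.
Legal moves for Black: Ke5, Kd5, Kf3, Ke3, Kd3, Qc4, Rd4.
Black is in check but has 7 legal moves → neither.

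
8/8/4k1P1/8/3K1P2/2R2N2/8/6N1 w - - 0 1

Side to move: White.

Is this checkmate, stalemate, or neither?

White to move; white king on d4.
In check: no.
Legal moves for White include: Kc5, Ke4, Kc4, Ke3, Kd3, Ng5+, Ne5, Nh4, Nh2, Nd2, Ne1, Rc8, Rc7, Rc6+, Rc5, Rc4, Re3+, Rd3, ... (list truncated; more exist).
White has legal moves and is not in check → neither.

neither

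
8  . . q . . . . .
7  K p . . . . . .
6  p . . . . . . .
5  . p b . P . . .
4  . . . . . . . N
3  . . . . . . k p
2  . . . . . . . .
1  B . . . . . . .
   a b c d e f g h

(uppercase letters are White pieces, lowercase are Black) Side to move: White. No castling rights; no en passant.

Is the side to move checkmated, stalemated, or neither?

checkmate

White to move; white king on a7.
In check: yes, from the black bishop on c5.
King squares — a6: attacked by Pb7; b6: attacked by Bc5; b7: attacked by Qc8; a8: attacked by Qc8; b8: attacked by Qc8.
Legal moves for White: none.
In check with no legal moves → checkmate.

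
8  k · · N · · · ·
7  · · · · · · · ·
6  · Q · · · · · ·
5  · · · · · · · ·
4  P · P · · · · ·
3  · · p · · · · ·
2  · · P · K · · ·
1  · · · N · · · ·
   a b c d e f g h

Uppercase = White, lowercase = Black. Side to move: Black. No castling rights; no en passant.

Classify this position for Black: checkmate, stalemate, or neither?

stalemate

Black to move; black king on a8.
In check: no.
King squares — a7: attacked by Qb6; b7: attacked by Qb6; b8: attacked by Qb6.
Legal moves for Black: none.
Not in check and no legal moves → stalemate.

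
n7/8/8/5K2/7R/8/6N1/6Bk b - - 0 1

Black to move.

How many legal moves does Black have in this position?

2

Black to move; king on h1.
In check: yes, from the white rook on h4.
Legal moves: Kxg2, Kxg1.
Count: 2.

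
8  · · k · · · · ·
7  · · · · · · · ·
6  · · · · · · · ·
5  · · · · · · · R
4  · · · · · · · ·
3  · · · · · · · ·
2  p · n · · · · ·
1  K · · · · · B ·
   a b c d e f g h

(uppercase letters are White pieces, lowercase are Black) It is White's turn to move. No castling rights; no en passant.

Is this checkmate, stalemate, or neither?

neither

White to move; white king on a1.
In check: yes, from the black knight on c2.
King squares — b1: attacked by Pa2; a2: available; b2: available.
Legal moves for White: Kb2, Kxa2.
White is in check but has 2 legal moves → neither.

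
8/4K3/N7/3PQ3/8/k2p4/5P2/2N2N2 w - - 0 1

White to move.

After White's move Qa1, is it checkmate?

After Qa1: black king on a3; in check: yes, from the white queen on a1.
King squares — a2: attacked by Qa1; b2: attacked by Qa1; b3: attacked by Nc1; a4: attacked by Qa1; b4: attacked by Na6.
Black has no legal moves → checkmate.

yes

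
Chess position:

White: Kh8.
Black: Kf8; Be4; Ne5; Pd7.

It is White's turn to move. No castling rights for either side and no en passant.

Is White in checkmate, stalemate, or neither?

stalemate

White to move; white king on h8.
In check: no.
King squares — g7: attacked by Kf8; h7: attacked by Be4; g8: attacked by Kf8.
Legal moves for White: none.
Not in check and no legal moves → stalemate.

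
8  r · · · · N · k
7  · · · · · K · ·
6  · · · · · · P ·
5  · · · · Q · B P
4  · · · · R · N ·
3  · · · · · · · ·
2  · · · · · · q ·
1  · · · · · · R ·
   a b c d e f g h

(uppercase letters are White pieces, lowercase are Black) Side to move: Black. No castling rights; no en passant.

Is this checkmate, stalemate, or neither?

Black to move; black king on h8.
In check: yes, from the white queen on e5.
King squares — g7: attacked by Qe5; h7: attacked by Pg6; g8: attacked by Kf7.
Legal moves for Black: none.
In check with no legal moves → checkmate.

checkmate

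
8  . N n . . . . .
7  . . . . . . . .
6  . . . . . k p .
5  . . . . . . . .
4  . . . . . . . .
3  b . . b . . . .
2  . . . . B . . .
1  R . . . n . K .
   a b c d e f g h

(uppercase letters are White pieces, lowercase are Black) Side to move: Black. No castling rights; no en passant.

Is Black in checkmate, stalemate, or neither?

neither

Black to move; black king on f6.
In check: no.
Legal moves for Black include: Ne7, Na7, Nd6, Nb6, Kg7, Kf7, Ke7, Ke6, Kg5, Kf5, Ke5, Ba6, Bf5, Bb5, Be4, Bc4, Bxe2, Bc2, ... (list truncated; more exist).
Black has legal moves and is not in check → neither.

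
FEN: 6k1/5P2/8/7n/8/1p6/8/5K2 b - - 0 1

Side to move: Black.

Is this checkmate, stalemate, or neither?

neither

Black to move; black king on g8.
In check: yes, from the white pawn on f7.
Legal moves for Black: Kh8, Kf8, Kh7, Kg7, Kxf7.
Black is in check but has 5 legal moves → neither.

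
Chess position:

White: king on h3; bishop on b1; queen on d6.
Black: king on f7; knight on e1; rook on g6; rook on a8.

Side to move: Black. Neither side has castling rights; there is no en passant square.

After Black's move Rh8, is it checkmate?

After Rh8: white king on h3; in check: yes, from the black rook on h8.
King squares — g2: attacked by Ne1; h2: attacked by Rh8; g3: attacked by Rg6; g4: attacked by Rg6; h4: attacked by Rh8.
White has no legal moves → checkmate.

yes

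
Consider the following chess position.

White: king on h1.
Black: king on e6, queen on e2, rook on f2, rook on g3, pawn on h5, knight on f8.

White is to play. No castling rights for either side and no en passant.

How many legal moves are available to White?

0

White to move; king on h1.
In check: no.
Legal moves: none.
Count: 0.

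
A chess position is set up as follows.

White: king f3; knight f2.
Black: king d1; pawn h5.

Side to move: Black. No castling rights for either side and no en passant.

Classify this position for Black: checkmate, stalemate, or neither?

Black to move; black king on d1.
In check: yes, from the white knight on f2.
Legal moves for Black: Kd2, Kc2, Ke1, Kc1.
Black is in check but has 4 legal moves → neither.

neither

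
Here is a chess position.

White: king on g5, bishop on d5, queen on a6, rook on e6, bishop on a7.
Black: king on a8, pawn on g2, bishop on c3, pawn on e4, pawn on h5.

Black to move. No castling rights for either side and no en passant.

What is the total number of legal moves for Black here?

Black to move; king on a8.
In check: yes, from the white bishop on d5.
Legal moves: none.
Count: 0.

0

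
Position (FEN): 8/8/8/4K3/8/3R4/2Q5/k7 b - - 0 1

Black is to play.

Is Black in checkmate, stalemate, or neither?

Black to move; black king on a1.
In check: no.
King squares — b1: attacked by Qc2; a2: attacked by Qc2; b2: attacked by Qc2.
Legal moves for Black: none.
Not in check and no legal moves → stalemate.

stalemate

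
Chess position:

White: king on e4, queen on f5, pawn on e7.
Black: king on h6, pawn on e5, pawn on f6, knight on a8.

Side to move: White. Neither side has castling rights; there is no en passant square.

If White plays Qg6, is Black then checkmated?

no

After Qg6: black king on h6; in check: yes, from the white queen on g6.
Black has 1 legal reply: Kxg6.
In check but a legal move exists → not checkmate.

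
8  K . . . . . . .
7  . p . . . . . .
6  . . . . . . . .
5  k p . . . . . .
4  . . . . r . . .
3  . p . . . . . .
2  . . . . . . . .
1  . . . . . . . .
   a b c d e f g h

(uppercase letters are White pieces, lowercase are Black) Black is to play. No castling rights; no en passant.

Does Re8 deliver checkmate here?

no

After Re8: white king on a8; in check: yes, from the black rook on e8.
White has 2 legal replies: Kxb7, Ka7.
In check but a legal move exists → not checkmate.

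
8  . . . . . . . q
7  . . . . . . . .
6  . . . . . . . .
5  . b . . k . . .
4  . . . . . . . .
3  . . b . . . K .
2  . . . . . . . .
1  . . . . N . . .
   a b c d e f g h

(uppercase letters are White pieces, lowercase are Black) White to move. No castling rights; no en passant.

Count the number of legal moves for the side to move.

8

White to move; king on g3.
In check: no.
Legal moves: Kg4, Kf3, Kg2, Kf2, Nf3+, Nd3+, Ng2, Nc2.
Count: 8.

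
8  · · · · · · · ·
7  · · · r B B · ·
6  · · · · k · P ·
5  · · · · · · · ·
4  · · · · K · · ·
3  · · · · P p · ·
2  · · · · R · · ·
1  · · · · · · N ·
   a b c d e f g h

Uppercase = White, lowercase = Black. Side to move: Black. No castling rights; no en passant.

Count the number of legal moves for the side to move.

1

Black to move; king on e6.
In check: yes, from the white bishop on f7.
Legal moves: Kxe7.
Count: 1.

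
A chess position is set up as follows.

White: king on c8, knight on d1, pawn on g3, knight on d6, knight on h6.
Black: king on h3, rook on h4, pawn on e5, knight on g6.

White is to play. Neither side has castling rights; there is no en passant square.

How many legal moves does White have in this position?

22

White to move; king on c8.
In check: no.
Legal moves: Kd8, Kb8, Kd7, Kc7, Kb7, Ng8, Nhf7, Nhf5, Ng4, Ne8, Ndf7, Nb7, Ndf5, Nb5, Ne4, Nc4, Ne3, Nc3, Nf2+, Nb2, gxh4, g4.
Count: 22.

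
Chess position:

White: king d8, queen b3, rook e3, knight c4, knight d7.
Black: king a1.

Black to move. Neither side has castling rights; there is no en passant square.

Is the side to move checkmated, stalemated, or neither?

stalemate

Black to move; black king on a1.
In check: no.
King squares — b1: attacked by Qb3; a2: attacked by Qb3; b2: attacked by Qb3.
Legal moves for Black: none.
Not in check and no legal moves → stalemate.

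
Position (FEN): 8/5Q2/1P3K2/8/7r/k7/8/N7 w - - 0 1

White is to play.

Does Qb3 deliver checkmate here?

After Qb3: black king on a3; in check: yes, from the white queen on b3.
King squares — a2: attacked by Qb3; b2: attacked by Qb3; b3: attacked by Na1; a4: attacked by Qb3; b4: attacked by Qb3.
Black has no legal moves → checkmate.

yes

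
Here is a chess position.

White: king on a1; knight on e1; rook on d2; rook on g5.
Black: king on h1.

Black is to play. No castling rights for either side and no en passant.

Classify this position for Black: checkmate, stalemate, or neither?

stalemate

Black to move; black king on h1.
In check: no.
King squares — g1: attacked by Rg5; g2: attacked by Ne1; h2: attacked by Rd2.
Legal moves for Black: none.
Not in check and no legal moves → stalemate.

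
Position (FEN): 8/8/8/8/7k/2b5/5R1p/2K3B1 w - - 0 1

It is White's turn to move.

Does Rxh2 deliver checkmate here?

After Rxh2: black king on h4; in check: yes, from the white rook on h2.
Black has 3 legal replies: Kg5, Kg4, Kg3.
In check but a legal move exists → not checkmate.

no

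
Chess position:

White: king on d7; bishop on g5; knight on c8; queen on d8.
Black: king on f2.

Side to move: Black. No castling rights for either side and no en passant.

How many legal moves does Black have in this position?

Black to move; king on f2.
In check: no.
Legal moves: Kg3, Kf3, Kg2, Ke2, Kg1, Kf1, Ke1.
Count: 7.

7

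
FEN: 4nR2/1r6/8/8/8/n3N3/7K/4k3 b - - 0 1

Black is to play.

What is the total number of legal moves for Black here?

24

Black to move; king on e1.
In check: no.
Legal moves: Ng7, Nc7, Nf6, Nd6, Rb8, Rh7+, Rg7, Rf7, Re7, Rd7, Rc7, Ra7, Rb6, Rb5, Rb4, Rb3, Rb2+, Rb1, Nb5, Nc4, Nc2, Nb1, Ke2, Kd2.
Count: 24.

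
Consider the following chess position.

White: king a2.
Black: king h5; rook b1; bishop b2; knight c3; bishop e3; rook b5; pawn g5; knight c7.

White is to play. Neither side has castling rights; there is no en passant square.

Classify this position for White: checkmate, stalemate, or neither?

checkmate

White to move; white king on a2.
In check: yes, from the black knight on c3.
King squares — a1: attacked by Rb1; b1: attacked by Nc3; b2: attacked by Rb1; a3: attacked by Bb2; b3: attacked by Rb5.
Legal moves for White: none.
In check with no legal moves → checkmate.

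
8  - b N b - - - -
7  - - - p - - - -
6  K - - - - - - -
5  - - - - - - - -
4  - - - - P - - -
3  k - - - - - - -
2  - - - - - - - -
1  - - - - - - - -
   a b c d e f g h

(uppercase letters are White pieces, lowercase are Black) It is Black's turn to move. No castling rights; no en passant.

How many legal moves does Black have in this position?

21

Black to move; king on a3.
In check: no.
Legal moves: Be7, Bdc7, Bf6, Bb6, Bg5, Ba5, Bh4, Bbc7, Ba7, Bd6, Be5, Bf4, Bg3, Bh2, Kb4, Ka4, Kb3, Kb2, Ka2, d6, d5.
Count: 21.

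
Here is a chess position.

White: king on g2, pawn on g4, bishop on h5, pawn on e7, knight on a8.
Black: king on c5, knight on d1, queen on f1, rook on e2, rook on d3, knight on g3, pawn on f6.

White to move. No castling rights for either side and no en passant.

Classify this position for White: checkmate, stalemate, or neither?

White to move; white king on g2.
In check: yes, from the black queen on f1 and the black rook on e2.
King squares — f1: attacked by Ng3; g1: attacked by Qf1; h1: attacked by Qf1; f2: attacked by Nd1; h2: attacked by Re2; f3: attacked by Qf1; g3: attacked by Rd3; h3: attacked by Qf1.
Legal moves for White: none.
In check with no legal moves → checkmate.

checkmate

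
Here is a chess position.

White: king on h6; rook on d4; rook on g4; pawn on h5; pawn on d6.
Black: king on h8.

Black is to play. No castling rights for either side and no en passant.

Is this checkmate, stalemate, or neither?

Black to move; black king on h8.
In check: no.
King squares — g7: attacked by Rg4; h7: attacked by Kh6; g8: attacked by Rg4.
Legal moves for Black: none.
Not in check and no legal moves → stalemate.

stalemate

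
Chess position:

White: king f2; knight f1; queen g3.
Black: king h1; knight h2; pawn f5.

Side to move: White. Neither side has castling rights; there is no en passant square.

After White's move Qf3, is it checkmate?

no

After Qf3: black king on h1; in check: yes, from the white queen on f3.
Black has 1 legal reply: Nxf3.
In check but a legal move exists → not checkmate.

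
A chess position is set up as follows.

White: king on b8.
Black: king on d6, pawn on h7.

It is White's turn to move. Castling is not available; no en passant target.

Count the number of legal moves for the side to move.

4

White to move; king on b8.
In check: no.
Legal moves: Kc8, Ka8, Kb7, Ka7.
Count: 4.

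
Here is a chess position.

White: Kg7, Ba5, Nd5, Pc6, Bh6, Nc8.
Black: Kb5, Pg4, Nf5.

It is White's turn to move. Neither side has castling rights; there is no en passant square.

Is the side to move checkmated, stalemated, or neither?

neither

White to move; white king on g7.
In check: yes, from the black knight on f5.
King squares — f6: available; g6: available; h6: own bishop; f7: available; h7: available; f8: available; g8: available; h8: available.
Legal moves for White: Kh8, Kg8, Kf8, Kh7, Kf7, Kg6, Kf6.
White is in check but has 7 legal moves → neither.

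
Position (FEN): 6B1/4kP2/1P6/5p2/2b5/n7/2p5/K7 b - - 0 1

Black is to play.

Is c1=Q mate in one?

After c1=Q: white king on a1; in check: yes, from the black queen on c1.
King squares — b1: attacked by Qc1; a2: attacked by Bc4; b2: attacked by Qc1.
White has no legal moves → checkmate.

yes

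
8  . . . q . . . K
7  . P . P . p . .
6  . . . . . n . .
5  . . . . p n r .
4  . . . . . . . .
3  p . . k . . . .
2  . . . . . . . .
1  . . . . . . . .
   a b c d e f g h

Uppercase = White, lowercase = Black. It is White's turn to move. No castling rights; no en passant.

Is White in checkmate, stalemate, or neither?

White to move; white king on h8.
In check: yes, from the black queen on d8.
King squares — g7: attacked by Nf5; h7: attacked by Nf6; g8: attacked by Rg5.
Legal moves for White: none.
In check with no legal moves → checkmate.

checkmate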